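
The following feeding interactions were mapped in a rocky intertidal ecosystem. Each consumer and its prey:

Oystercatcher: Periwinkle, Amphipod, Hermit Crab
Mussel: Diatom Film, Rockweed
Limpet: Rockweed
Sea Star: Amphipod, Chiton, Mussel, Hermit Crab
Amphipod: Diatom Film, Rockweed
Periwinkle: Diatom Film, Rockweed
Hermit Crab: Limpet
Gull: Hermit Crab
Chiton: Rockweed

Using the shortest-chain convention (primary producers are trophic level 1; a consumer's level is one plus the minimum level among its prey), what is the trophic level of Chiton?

Trophic level 2

Rockweed is a producer → level 1.
Chiton eats Rockweed → level 2.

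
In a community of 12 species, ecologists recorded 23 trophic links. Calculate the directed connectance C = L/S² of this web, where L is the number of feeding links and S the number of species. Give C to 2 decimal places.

C = 0.16

The web has S = 12 species and L = 23 feeding links.
C = L / S² = 23 / 144 = 0.1597 ≈ 0.16.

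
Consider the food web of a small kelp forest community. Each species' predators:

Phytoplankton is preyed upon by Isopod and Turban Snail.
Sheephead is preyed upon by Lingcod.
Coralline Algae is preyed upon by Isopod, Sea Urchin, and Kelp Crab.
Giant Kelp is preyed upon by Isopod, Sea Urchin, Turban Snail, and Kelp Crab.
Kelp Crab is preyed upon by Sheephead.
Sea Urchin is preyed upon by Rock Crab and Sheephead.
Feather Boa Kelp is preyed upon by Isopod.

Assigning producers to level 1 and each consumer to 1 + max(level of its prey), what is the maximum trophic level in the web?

4

Producers (level 1): Feather Boa Kelp, Coralline Algae, Giant Kelp, Phytoplankton.
Coralline Algae → Sea Urchin → Sheephead → Lingcod gives Lingcod level 4.
No species has a prey at level 4, so no species reaches level 5.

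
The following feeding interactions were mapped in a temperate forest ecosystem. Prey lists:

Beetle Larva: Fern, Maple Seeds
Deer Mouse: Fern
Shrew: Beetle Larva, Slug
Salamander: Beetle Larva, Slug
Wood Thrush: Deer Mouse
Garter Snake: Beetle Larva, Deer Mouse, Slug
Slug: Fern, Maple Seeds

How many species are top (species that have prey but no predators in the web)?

Top species (has prey, but nothing eats it): Garter Snake, Shrew, Salamander, Wood Thrush.
Count: 4.

4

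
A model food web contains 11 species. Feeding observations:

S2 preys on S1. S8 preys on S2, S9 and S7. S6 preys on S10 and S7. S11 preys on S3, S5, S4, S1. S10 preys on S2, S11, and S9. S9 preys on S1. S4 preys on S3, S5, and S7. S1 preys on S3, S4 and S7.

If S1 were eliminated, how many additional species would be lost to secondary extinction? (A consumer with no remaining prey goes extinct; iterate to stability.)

Remove S1.
Round 1: S2 (all prey gone), S9 (all prey gone) → extinct.
No further losses. Total secondary extinctions: 2.

2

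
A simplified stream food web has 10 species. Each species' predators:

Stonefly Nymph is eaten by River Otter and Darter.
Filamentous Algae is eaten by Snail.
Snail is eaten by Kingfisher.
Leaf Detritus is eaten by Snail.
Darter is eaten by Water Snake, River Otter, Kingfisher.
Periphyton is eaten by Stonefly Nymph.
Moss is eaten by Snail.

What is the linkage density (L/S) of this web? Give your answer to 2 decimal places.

L/S = 1.00

There are L = 10 links among S = 10 species.
L/S = 10/10 = 1.0000 ≈ 1.00.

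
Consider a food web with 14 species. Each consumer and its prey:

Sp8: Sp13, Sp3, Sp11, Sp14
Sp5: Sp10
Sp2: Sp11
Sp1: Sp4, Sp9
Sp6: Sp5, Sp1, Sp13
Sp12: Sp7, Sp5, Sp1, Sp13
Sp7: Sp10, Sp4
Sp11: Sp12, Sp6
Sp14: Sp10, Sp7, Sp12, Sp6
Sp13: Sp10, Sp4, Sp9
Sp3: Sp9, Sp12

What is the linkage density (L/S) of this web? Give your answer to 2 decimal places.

L/S = 2.00

There are L = 28 links among S = 14 species.
L/S = 28/14 = 2.0000 ≈ 2.00.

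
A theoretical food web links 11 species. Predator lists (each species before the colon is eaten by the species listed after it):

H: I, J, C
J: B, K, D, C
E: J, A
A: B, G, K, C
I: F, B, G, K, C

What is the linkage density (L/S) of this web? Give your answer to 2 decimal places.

There are L = 18 links among S = 11 species.
L/S = 18/11 = 1.6364 ≈ 1.64.

L/S = 1.64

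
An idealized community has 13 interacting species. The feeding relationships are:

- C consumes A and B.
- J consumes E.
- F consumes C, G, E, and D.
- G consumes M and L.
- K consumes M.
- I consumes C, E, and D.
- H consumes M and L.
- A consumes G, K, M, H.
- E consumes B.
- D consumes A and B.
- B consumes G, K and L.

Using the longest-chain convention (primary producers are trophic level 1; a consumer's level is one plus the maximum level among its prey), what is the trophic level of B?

M is a producer → level 1.
K eats M → level 2.
B eats K (level 2); other prey at levels: L 1, G 2 → level 3.

Trophic level 3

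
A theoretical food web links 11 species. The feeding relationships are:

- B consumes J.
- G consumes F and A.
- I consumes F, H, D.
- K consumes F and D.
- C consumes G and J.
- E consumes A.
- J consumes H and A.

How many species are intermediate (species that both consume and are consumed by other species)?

Intermediate species (has both prey and predators): G, J.
Count: 2.

2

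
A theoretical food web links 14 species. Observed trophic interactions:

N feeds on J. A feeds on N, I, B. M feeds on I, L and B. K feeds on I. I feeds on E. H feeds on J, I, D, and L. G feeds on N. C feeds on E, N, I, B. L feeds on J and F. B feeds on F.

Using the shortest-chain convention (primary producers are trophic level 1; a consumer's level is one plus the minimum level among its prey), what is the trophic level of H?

Trophic level 2

J is a producer → level 1.
H eats J → level 2.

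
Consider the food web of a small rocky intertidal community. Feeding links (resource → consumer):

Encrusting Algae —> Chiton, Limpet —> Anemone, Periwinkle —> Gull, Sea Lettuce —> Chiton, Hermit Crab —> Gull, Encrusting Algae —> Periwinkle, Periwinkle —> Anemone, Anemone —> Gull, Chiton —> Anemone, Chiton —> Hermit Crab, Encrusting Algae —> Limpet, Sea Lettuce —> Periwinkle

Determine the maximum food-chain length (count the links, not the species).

3 links

One longest chain: Sea Lettuce → Periwinkle → Anemone → Gull.
It has 4 species and 3 links.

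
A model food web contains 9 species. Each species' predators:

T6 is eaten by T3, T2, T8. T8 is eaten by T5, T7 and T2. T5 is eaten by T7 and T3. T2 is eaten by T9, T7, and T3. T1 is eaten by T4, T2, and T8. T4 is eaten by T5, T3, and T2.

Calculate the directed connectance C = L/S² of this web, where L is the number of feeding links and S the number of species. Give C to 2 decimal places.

The web has S = 9 species and L = 17 feeding links.
C = L / S² = 17 / 81 = 0.2099 ≈ 0.21.

C = 0.21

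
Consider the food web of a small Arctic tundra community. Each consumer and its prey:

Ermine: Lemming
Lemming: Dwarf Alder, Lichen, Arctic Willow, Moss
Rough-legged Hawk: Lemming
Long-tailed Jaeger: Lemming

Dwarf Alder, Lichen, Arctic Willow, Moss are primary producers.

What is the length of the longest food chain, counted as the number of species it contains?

3 species

One longest chain: Dwarf Alder → Lemming → Rough-legged Hawk.
It has 3 species and 2 links.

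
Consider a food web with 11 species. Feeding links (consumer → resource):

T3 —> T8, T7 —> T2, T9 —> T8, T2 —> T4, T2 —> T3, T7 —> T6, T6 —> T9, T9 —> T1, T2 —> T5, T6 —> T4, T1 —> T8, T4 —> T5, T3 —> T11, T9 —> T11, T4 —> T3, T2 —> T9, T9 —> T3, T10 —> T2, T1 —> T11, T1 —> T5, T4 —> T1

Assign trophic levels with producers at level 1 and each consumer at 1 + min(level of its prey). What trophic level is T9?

Trophic level 2

T11 is a producer → level 1.
T9 eats T11 → level 2.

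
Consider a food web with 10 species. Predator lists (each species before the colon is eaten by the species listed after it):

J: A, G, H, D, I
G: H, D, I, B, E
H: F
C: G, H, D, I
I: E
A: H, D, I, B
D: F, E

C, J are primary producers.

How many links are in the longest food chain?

3 links

One longest chain: J → A → H → F.
It has 4 species and 3 links.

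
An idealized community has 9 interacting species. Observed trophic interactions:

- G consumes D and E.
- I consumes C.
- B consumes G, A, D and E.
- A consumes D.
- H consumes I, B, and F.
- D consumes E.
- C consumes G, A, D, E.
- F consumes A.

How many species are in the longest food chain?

6 species

One longest chain: E → D → A → C → I → H.
It has 6 species and 5 links.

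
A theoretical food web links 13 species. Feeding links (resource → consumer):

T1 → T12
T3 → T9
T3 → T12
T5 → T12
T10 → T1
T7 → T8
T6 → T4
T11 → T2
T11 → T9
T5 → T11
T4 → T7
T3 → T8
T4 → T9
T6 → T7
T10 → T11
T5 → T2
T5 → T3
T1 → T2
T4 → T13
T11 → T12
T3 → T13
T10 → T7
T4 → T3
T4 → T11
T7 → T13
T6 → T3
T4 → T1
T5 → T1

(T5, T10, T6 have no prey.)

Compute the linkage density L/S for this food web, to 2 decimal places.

L/S = 2.15

There are L = 28 links among S = 13 species.
L/S = 28/13 = 2.1538 ≈ 2.15.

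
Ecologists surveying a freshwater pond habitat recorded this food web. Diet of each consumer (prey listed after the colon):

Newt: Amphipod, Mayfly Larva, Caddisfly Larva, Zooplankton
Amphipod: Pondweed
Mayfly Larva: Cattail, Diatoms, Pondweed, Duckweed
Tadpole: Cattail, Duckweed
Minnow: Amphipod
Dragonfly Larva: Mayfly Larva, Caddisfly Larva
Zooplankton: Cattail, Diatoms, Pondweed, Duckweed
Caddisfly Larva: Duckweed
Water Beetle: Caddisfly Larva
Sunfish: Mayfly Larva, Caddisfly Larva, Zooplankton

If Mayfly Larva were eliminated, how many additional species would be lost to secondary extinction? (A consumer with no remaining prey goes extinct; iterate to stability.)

Remove Mayfly Larva.
Every predator of it retains at least one other prey: Sunfish still has Caddisfly Larva, Zooplankton; Newt still has Amphipod, Caddisfly Larva, Zooplankton; Dragonfly Larva still has Caddisfly Larva.
No consumer loses all prey, so no secondary extinctions occur.

0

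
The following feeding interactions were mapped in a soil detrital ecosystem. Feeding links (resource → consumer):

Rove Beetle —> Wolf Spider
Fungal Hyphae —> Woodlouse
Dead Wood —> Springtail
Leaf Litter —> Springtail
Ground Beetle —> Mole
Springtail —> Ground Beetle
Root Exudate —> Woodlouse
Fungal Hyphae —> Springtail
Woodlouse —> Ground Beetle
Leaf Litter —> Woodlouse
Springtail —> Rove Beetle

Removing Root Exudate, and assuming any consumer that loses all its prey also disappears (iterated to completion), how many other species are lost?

Remove Root Exudate.
Every predator of it retains at least one other prey: Woodlouse still has Leaf Litter, Fungal Hyphae.
No consumer loses all prey, so no secondary extinctions occur.

0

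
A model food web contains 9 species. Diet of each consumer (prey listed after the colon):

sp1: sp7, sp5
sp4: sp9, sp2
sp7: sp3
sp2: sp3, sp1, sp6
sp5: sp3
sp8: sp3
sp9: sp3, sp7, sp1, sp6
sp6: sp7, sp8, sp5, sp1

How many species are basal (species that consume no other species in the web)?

1

Basal species (no prey listed): sp3.
Count: 1.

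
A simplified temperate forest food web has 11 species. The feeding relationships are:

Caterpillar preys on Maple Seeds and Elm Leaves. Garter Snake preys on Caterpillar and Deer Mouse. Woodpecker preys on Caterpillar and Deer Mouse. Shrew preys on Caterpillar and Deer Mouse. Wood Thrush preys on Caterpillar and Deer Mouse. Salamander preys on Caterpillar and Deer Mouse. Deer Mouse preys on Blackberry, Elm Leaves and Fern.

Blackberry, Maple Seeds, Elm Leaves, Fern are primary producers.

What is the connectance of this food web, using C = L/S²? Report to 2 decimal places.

The web has S = 11 species and L = 15 feeding links.
C = L / S² = 15 / 121 = 0.1240 ≈ 0.12.

C = 0.12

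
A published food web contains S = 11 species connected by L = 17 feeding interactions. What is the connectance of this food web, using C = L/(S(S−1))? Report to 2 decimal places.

The web has S = 11 species and L = 17 feeding links.
C = L / (S(S−1)) = 17 / 110 = 0.1545 ≈ 0.15.

C = 0.15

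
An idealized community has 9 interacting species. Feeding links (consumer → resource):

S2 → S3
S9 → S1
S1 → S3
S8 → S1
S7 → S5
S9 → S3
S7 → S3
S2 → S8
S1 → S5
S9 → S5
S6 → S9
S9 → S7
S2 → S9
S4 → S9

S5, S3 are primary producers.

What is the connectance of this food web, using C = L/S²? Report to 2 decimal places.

The web has S = 9 species and L = 14 feeding links.
C = L / S² = 14 / 81 = 0.1728 ≈ 0.17.

C = 0.17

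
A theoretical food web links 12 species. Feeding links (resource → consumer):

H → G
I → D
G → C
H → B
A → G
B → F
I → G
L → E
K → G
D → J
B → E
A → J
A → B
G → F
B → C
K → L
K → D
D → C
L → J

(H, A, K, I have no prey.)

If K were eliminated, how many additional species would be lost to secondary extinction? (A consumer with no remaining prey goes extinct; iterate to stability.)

Remove K.
Round 1: L (all prey gone) → extinct.
No further losses. Total secondary extinctions: 1.

1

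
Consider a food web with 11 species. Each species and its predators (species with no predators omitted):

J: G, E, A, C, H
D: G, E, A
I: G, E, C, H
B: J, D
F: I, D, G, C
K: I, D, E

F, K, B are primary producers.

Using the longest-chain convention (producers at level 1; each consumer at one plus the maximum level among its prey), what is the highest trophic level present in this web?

3

Producers (level 1): F, K, B.
F → I → H gives H level 3.
No species has a prey at level 3, so no species reaches level 4.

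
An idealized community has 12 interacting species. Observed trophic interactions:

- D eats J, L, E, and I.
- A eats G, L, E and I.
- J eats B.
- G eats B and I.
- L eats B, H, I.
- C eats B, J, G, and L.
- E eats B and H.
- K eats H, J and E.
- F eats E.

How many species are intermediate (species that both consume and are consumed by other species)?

Intermediate species (has both prey and predators): L, G, E, J.
Count: 4.

4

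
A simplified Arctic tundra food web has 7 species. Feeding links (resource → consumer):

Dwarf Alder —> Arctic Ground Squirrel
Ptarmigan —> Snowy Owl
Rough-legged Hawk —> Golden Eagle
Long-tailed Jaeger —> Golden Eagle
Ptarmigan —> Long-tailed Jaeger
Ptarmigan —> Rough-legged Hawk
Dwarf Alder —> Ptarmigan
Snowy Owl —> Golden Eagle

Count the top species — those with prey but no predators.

Top species (has prey, but nothing eats it): Arctic Ground Squirrel, Golden Eagle.
Count: 2.

2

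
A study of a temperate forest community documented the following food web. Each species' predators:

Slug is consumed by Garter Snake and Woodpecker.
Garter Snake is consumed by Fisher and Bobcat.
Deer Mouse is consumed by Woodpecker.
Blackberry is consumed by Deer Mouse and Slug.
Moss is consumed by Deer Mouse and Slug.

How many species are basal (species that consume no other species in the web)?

Basal species (no prey listed): Moss, Blackberry.
Count: 2.

2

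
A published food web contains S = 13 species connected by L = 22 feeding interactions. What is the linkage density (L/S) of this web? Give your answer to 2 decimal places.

L/S = 1.69

There are L = 22 links among S = 13 species.
L/S = 22/13 = 1.6923 ≈ 1.69.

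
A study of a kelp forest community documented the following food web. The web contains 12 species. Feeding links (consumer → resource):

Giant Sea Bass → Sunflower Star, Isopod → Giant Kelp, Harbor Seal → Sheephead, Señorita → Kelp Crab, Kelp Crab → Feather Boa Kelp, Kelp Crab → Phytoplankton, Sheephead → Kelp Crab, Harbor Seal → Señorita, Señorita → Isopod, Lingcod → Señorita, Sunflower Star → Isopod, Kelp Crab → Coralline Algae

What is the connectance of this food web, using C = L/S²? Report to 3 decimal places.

The web has S = 12 species and L = 12 feeding links.
C = L / S² = 12 / 144 = 0.0833 ≈ 0.083.

C = 0.083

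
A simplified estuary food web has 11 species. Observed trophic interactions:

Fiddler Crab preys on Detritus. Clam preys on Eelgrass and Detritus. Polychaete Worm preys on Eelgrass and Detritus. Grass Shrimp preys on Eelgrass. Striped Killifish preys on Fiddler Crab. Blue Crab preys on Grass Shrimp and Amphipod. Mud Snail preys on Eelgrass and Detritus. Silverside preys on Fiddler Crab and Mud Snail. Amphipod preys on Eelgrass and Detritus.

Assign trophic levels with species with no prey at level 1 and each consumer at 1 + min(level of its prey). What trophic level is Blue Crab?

Eelgrass has no prey (basal) → level 1.
Grass Shrimp eats Eelgrass → level 2.
Blue Crab eats Grass Shrimp → level 3.
No prey of Blue Crab is below level 2, so 3 is the minimum.

Trophic level 3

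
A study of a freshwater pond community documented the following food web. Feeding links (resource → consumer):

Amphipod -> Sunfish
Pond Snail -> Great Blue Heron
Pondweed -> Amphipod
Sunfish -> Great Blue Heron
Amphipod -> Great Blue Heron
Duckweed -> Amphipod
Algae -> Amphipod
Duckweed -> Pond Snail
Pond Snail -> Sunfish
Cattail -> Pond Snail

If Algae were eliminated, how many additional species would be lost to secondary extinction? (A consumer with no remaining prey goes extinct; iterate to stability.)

Remove Algae.
Every predator of it retains at least one other prey: Amphipod still has Duckweed, Pondweed.
No consumer loses all prey, so no secondary extinctions occur.

0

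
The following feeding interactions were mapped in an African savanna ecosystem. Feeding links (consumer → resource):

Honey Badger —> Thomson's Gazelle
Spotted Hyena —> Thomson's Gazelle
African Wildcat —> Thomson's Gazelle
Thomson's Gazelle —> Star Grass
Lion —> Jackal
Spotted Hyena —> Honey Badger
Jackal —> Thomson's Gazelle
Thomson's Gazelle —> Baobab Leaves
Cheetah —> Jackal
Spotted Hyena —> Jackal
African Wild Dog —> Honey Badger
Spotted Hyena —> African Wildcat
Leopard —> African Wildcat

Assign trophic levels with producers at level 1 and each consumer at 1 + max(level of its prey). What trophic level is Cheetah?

Baobab Leaves is a producer → level 1.
Thomson's Gazelle eats Baobab Leaves (level 1); other prey at levels: Star Grass 1 → level 2.
Jackal eats Thomson's Gazelle → level 3.
Cheetah eats Jackal → level 4.

Trophic level 4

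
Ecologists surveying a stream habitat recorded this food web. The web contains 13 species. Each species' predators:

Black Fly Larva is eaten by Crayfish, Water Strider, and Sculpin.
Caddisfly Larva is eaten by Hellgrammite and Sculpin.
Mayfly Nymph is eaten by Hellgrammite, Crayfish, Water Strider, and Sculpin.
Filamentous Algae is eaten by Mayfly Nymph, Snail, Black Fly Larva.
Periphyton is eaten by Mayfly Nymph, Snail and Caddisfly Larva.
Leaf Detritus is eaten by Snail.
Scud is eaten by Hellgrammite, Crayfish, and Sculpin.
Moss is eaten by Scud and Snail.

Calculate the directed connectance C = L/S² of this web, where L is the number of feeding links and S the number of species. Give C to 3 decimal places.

C = 0.124

The web has S = 13 species and L = 21 feeding links.
C = L / S² = 21 / 169 = 0.1243 ≈ 0.124.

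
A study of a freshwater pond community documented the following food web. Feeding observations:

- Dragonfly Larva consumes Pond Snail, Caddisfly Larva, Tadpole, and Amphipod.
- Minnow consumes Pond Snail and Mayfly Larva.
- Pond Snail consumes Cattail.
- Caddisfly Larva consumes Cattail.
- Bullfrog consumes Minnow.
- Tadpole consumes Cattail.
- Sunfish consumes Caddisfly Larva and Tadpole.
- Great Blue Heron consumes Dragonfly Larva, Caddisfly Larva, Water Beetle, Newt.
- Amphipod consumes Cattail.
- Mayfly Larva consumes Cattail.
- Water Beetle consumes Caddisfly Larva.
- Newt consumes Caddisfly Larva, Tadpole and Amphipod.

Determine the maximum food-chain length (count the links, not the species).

One longest chain: Cattail → Pond Snail → Dragonfly Larva → Great Blue Heron.
It has 4 species and 3 links.

3 links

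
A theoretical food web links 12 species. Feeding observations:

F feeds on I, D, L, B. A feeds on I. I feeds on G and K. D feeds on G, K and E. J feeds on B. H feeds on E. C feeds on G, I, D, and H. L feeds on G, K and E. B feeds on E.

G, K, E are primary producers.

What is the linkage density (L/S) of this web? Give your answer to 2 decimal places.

L/S = 1.67

There are L = 20 links among S = 12 species.
L/S = 20/12 = 1.6667 ≈ 1.67.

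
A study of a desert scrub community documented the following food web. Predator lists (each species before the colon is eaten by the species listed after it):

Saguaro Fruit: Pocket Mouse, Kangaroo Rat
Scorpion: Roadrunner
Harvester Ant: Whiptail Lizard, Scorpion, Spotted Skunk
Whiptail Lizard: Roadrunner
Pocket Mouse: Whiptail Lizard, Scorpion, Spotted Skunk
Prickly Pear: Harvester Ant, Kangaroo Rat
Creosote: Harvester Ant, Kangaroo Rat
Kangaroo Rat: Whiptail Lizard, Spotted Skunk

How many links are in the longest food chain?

One longest chain: Creosote → Harvester Ant → Whiptail Lizard → Roadrunner.
It has 4 species and 3 links.

3 links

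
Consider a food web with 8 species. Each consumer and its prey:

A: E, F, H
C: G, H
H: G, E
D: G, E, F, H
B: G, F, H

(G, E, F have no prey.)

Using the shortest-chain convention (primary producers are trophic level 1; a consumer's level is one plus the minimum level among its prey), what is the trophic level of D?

Trophic level 2

G is a producer → level 1.
D eats G → level 2.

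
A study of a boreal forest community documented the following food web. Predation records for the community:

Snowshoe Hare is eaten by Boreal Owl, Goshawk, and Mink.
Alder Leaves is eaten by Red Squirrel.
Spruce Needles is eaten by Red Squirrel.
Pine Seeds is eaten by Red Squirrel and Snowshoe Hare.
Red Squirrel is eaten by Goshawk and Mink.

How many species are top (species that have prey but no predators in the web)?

3

Top species (has prey, but nothing eats it): Boreal Owl, Mink, Goshawk.
Count: 3.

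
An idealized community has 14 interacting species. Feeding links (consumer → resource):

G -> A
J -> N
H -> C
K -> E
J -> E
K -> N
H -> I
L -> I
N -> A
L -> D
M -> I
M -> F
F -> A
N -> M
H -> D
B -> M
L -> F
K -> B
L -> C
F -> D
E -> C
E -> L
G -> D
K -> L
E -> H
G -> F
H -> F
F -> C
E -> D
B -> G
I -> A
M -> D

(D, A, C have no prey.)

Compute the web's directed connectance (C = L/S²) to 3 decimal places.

The web has S = 14 species and L = 32 feeding links.
C = L / S² = 32 / 196 = 0.1633 ≈ 0.163.

C = 0.163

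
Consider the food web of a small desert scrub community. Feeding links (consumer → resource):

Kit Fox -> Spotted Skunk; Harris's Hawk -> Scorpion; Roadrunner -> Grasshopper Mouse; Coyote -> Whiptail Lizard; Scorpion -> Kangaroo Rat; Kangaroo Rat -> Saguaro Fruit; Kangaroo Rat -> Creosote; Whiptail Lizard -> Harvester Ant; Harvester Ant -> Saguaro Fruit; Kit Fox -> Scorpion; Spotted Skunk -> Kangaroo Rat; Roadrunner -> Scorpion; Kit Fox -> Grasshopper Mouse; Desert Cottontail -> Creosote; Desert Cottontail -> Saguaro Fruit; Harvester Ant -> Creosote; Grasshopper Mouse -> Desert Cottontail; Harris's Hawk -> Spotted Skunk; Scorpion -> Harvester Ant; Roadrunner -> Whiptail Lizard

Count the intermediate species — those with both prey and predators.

7

Intermediate species (has both prey and predators): Harvester Ant, Kangaroo Rat, Desert Cottontail, Whiptail Lizard, Grasshopper Mouse, Spotted Skunk, Scorpion.
Count: 7.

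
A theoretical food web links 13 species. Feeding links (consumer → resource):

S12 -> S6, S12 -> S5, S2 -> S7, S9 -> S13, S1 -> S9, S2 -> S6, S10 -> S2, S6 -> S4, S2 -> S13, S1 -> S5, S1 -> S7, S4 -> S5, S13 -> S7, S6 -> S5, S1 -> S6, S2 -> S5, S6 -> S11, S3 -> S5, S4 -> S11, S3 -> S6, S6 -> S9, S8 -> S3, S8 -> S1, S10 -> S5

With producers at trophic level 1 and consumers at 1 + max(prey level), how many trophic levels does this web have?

Producers (level 1): S7, S5, S11.
S7 → S13 → S9 → S6 → S1 → S8 gives S8 level 6.
No species has a prey at level 6, so no species reaches level 7.

6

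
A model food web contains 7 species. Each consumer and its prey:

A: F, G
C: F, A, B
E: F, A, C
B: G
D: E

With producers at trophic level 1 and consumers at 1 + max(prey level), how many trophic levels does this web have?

5

Producers (level 1): F, G.
F → A → C → E → D gives D level 5.
No species has a prey at level 5, so no species reaches level 6.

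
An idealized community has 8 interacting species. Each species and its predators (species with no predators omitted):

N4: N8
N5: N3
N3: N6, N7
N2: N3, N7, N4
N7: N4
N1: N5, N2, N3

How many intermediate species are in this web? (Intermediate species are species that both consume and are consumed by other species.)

5

Intermediate species (has both prey and predators): N5, N2, N3, N7, N4.
Count: 5.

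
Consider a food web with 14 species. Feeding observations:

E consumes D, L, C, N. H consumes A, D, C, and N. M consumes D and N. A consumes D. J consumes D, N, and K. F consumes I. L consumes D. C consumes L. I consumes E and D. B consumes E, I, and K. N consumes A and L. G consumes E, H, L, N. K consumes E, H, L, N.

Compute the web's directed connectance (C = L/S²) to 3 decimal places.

C = 0.163

The web has S = 14 species and L = 32 feeding links.
C = L / S² = 32 / 196 = 0.1633 ≈ 0.163.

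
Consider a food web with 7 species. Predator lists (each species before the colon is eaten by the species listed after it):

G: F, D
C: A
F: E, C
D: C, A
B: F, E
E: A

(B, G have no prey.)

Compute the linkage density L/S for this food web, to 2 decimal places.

L/S = 1.43

There are L = 10 links among S = 7 species.
L/S = 10/7 = 1.4286 ≈ 1.43.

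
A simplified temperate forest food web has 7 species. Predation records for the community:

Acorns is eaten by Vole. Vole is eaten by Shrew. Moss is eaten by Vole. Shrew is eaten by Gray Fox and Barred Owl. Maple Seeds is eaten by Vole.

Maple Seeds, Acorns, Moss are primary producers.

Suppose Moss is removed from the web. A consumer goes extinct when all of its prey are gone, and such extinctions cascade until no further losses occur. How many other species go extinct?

0

Remove Moss.
Every predator of it retains at least one other prey: Vole still has Maple Seeds, Acorns.
No consumer loses all prey, so no secondary extinctions occur.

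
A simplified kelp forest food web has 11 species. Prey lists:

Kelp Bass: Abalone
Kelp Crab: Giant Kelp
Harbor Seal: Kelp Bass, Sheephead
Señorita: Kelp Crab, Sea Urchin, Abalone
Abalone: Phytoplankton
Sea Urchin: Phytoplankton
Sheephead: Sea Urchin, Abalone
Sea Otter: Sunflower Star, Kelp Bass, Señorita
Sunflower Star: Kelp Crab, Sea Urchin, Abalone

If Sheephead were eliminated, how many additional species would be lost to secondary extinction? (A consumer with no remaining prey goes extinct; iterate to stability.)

Remove Sheephead.
Every predator of it retains at least one other prey: Harbor Seal still has Kelp Bass.
No consumer loses all prey, so no secondary extinctions occur.

0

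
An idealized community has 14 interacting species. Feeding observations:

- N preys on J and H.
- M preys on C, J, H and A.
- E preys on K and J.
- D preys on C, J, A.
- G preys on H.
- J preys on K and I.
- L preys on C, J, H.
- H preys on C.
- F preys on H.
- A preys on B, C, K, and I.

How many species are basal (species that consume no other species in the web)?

Basal species (no prey listed): K, C, B, I.
Count: 4.

4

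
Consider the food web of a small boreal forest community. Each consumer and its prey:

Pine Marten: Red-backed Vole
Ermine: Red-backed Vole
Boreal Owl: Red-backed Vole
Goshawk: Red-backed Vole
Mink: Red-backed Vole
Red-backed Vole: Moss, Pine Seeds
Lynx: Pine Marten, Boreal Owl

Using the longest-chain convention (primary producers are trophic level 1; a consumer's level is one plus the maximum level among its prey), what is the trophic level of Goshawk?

Moss is a producer → level 1.
Red-backed Vole eats Moss (level 1); other prey at levels: Pine Seeds 1 → level 2.
Goshawk eats Red-backed Vole → level 3.

Trophic level 3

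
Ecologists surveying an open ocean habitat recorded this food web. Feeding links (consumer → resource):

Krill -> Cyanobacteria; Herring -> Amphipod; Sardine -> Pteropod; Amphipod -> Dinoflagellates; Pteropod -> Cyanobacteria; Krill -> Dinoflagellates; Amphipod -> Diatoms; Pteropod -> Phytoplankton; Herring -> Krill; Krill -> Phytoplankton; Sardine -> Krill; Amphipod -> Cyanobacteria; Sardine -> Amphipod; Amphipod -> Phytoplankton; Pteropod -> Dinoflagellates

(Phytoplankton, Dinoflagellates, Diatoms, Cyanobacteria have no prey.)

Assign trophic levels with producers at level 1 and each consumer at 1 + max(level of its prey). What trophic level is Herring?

Phytoplankton is a producer → level 1.
Amphipod eats Phytoplankton (level 1); other prey at levels: Dinoflagellates 1, Diatoms 1, Cyanobacteria 1 → level 2.
Herring eats Amphipod (level 2); other prey at levels: Krill 2 → level 3.

Trophic level 3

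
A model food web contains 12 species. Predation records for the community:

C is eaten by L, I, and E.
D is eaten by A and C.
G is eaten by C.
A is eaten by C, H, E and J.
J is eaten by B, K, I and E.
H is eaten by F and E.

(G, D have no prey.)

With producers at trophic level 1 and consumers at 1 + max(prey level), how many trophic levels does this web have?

4

Producers (level 1): G, D.
D → A → C → I gives I level 4.
No species has a prey at level 4, so no species reaches level 5.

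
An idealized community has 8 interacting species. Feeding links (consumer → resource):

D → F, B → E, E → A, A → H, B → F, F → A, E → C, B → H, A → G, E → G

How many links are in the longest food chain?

One longest chain: G → A → F → D.
It has 4 species and 3 links.

3 links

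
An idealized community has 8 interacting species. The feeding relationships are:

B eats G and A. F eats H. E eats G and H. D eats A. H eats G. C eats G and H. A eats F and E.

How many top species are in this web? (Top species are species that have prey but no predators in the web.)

Top species (has prey, but nothing eats it): C, B, D.
Count: 3.

3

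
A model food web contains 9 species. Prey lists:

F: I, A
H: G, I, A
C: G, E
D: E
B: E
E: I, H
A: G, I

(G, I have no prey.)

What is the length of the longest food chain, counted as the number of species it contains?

5 species

One longest chain: G → A → H → E → B.
It has 5 species and 4 links.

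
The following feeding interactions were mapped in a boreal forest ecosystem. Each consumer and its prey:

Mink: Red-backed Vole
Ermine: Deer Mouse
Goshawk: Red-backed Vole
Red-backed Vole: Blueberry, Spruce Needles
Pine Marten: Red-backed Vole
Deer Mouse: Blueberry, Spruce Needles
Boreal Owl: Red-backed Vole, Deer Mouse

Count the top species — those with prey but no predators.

5

Top species (has prey, but nothing eats it): Goshawk, Boreal Owl, Mink, Pine Marten, Ermine.
Count: 5.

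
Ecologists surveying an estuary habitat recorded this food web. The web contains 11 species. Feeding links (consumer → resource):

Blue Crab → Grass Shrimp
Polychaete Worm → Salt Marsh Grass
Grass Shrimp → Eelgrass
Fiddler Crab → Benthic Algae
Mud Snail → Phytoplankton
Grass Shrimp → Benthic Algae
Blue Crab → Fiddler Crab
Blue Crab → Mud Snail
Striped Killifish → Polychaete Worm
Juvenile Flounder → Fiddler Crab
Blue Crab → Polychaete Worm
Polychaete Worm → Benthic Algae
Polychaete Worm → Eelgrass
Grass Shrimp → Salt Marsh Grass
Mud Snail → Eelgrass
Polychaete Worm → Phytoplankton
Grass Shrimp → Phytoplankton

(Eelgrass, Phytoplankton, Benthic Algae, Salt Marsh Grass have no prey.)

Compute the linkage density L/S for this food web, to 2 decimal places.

There are L = 17 links among S = 11 species.
L/S = 17/11 = 1.5455 ≈ 1.55.

L/S = 1.55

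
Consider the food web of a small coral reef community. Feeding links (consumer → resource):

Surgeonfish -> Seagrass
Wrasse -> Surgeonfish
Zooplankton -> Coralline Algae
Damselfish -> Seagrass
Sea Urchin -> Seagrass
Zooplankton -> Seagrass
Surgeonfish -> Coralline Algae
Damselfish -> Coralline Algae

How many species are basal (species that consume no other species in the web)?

2

Basal species (no prey listed): Coralline Algae, Seagrass.
Count: 2.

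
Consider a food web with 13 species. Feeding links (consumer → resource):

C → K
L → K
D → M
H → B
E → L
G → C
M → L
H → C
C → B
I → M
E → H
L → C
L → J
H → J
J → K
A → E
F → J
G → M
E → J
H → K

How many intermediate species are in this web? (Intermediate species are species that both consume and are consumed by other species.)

6

Intermediate species (has both prey and predators): C, J, H, L, E, M.
Count: 6.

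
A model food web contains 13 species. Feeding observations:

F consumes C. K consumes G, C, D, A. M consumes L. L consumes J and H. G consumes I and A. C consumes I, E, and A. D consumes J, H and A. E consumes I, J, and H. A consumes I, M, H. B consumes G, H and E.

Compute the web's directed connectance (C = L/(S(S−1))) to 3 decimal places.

C = 0.160

The web has S = 13 species and L = 25 feeding links.
C = L / (S(S−1)) = 25 / 156 = 0.1603 ≈ 0.160.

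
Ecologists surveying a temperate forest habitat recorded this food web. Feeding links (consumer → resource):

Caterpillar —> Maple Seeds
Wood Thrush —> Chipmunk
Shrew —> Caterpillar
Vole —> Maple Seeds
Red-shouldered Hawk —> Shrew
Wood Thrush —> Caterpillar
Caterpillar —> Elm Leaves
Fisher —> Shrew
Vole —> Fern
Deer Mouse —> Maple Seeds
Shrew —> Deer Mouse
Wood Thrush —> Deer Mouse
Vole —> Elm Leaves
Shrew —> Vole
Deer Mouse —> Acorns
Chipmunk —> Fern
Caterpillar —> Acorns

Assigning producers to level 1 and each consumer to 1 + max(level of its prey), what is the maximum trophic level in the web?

4

Producers (level 1): Acorns, Maple Seeds, Elm Leaves, Fern.
Acorns → Deer Mouse → Shrew → Red-shouldered Hawk gives Red-shouldered Hawk level 4.
No species has a prey at level 4, so no species reaches level 5.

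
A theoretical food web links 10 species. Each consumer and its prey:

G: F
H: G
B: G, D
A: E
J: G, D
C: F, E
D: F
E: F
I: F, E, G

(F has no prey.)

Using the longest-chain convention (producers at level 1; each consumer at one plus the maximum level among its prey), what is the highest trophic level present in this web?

Producers (level 1): F.
F → E → C gives C level 3.
No species has a prey at level 3, so no species reaches level 4.

3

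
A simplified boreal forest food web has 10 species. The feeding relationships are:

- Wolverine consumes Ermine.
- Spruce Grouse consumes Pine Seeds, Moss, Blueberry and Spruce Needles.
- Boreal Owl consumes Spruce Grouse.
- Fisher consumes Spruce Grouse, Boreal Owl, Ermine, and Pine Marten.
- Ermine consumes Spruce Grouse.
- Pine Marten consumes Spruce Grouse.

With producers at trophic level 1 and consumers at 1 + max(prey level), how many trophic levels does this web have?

4

Producers (level 1): Spruce Needles, Moss, Blueberry, Pine Seeds.
Spruce Needles → Spruce Grouse → Ermine → Fisher gives Fisher level 4.
No species has a prey at level 4, so no species reaches level 5.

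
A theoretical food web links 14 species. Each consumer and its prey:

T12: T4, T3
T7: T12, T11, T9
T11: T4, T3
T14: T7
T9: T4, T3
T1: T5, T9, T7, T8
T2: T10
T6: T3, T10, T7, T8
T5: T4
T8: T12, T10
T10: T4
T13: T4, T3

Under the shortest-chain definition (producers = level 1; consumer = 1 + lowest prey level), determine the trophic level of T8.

Trophic level 3

T4 is a producer → level 1.
T12 eats T4 → level 2.
T8 eats T12 → level 3.
No prey of T8 is below level 2, so 3 is the minimum.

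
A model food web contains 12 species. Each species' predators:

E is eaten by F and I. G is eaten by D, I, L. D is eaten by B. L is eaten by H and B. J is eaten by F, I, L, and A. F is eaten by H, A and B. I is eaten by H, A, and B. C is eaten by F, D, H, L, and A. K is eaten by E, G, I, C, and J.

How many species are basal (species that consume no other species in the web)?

Basal species (no prey listed): K.
Count: 1.

1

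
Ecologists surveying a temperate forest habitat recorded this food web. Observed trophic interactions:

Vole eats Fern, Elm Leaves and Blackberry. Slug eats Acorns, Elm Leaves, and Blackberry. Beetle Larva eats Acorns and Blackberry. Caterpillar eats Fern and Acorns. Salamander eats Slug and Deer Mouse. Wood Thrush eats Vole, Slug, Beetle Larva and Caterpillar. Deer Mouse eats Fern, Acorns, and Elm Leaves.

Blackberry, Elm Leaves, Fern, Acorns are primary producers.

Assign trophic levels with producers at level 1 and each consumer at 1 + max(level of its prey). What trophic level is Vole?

Trophic level 2

Blackberry is a producer → level 1.
Vole eats Blackberry (level 1); other prey at levels: Elm Leaves 1, Fern 1 → level 2.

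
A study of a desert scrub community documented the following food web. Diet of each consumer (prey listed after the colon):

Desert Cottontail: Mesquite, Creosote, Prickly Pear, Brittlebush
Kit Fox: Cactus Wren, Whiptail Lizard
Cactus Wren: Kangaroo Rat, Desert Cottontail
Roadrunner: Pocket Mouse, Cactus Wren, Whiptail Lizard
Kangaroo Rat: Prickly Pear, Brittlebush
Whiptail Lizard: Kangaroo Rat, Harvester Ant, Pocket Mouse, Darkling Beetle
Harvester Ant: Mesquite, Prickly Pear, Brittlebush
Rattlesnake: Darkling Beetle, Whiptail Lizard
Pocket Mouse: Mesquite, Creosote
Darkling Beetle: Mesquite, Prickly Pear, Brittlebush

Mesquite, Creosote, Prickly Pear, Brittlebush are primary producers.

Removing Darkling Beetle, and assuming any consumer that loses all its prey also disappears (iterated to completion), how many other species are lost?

0

Remove Darkling Beetle.
Every predator of it retains at least one other prey: Whiptail Lizard still has Kangaroo Rat, Harvester Ant, Pocket Mouse; Rattlesnake still has Whiptail Lizard.
No consumer loses all prey, so no secondary extinctions occur.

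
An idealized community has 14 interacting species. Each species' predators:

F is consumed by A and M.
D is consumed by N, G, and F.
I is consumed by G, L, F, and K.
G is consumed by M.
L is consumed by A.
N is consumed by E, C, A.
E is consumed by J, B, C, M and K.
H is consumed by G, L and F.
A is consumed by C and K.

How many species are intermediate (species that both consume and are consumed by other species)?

Intermediate species (has both prey and predators): N, F, L, G, E, A.
Count: 6.

6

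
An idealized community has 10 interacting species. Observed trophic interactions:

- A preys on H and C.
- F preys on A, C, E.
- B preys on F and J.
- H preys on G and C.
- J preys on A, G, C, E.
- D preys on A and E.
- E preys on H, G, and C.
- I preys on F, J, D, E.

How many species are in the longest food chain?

5 species

One longest chain: G → H → E → D → I.
It has 5 species and 4 links.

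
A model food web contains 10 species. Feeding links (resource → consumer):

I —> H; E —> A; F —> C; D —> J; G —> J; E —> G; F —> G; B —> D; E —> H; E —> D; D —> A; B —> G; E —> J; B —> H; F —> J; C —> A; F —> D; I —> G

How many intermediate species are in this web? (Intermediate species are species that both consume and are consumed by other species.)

3

Intermediate species (has both prey and predators): C, D, G.
Count: 3.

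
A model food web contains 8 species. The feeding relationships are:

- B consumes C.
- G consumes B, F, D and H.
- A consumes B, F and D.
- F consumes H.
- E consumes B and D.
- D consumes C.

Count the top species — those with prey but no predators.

Top species (has prey, but nothing eats it): E, G, A.
Count: 3.

3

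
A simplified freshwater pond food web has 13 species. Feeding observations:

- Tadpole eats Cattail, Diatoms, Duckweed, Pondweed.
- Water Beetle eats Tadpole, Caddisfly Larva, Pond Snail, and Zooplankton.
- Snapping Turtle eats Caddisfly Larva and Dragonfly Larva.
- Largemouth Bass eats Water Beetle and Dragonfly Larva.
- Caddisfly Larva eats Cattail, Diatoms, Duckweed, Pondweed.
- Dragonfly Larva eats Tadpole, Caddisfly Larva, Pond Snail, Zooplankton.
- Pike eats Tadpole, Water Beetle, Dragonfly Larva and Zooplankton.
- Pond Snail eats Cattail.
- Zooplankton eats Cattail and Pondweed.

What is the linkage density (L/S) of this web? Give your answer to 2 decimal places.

L/S = 2.08

There are L = 27 links among S = 13 species.
L/S = 27/13 = 2.0769 ≈ 2.08.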